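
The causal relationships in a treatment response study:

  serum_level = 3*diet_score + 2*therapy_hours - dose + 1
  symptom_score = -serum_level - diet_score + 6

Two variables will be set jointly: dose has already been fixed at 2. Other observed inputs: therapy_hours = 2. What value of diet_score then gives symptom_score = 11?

With dose held at 2:
Substituting into the serum_level equation gives serum_level = 3*diet_score + 3.
This gives symptom_score = -4*diet_score + 3.
Solve -4*diet_score + 3 = 11: diet_score = (11 - 3) / -4 = -2.

diet_score = -2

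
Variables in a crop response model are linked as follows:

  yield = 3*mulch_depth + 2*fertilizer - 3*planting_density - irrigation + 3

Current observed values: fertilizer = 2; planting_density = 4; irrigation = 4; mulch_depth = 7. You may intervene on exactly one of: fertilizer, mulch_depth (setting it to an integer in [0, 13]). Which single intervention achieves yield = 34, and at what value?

set fertilizer = 13

Intervening on fertilizer: with other inputs at their observed values, yield = 2*fertilizer + 8. Solving for 34 gives fertilizer = 13, within [0, 13].
Intervening on mulch_depth: yield = 3*mulch_depth - 9. Reaching 34 requires mulch_depth = 43/3, not an integer.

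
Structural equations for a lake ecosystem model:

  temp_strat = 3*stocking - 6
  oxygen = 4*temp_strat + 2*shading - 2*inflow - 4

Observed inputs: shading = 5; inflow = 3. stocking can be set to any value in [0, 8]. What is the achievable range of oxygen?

Substituting into the oxygen equation gives oxygen = 12*stocking - 24.
Linear in stocking, so extremes are at the endpoints: stocking = 0 gives oxygen = -24; stocking = 8 gives oxygen = 72.

-24 to 72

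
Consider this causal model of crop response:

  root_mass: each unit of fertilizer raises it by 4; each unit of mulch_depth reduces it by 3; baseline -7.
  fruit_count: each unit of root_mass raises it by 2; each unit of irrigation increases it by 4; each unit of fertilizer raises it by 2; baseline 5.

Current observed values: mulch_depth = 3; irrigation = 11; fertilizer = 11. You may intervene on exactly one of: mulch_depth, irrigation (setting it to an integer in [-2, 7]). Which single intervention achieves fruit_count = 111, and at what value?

set irrigation = 7

Intervening on mulch_depth: fruit_count = -6*mulch_depth + 145. Reaching 111 requires mulch_depth = 17/3, not an integer.
Intervening on irrigation: with other inputs at their observed values, fruit_count = 4*irrigation + 83. Solving for 111 gives irrigation = 7, within [-2, 7].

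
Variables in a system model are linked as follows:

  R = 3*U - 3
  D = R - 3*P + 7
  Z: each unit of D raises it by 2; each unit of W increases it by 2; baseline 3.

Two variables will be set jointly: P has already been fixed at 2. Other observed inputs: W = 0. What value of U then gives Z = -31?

U = -5

With P held at 2:
Substituting into the D equation gives D = 3*U - 2.
This gives Z = 6*U - 1.
Solve 6*U - 1 = -31: U = (-31 + 1) / 6 = -5.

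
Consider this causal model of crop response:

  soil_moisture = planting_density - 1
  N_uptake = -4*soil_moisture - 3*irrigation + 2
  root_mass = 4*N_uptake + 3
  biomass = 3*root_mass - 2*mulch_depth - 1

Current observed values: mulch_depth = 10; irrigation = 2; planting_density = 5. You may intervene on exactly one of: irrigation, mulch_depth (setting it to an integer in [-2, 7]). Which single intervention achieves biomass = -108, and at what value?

set irrigation = -2

Intervening on irrigation: with other inputs at their observed values, biomass = -36*irrigation - 180. Solving for -108 gives irrigation = -2, within [-2, 7].
Intervening on mulch_depth: biomass = -2*mulch_depth - 232. Reaching -108 requires mulch_depth = -62, outside [-2, 7].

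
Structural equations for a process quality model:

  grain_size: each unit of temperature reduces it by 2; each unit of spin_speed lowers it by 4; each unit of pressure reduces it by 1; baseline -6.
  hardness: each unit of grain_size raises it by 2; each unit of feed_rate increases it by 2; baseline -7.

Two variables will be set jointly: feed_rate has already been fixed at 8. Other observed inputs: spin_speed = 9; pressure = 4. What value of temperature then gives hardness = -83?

temperature = 0

With feed_rate held at 8:
Substituting into the grain_size equation gives grain_size = -2*temperature - 46.
Substituting into the hardness equation gives hardness = -4*temperature - 83.
Solve -4*temperature - 83 = -83: temperature = (-83 + 83) / -4 = 0.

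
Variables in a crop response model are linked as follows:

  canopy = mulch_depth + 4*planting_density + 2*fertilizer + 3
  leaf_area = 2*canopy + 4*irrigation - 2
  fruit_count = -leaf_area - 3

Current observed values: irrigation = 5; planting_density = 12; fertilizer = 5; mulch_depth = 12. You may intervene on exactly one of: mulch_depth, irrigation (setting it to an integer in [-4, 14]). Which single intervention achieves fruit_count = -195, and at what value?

Intervening on mulch_depth: fruit_count = -2*mulch_depth - 143. Reaching -195 requires mulch_depth = 26, outside [-4, 14].
Intervening on irrigation: with other inputs at their observed values, fruit_count = -4*irrigation - 147. Solving for -195 gives irrigation = 12, within [-4, 14].

set irrigation = 12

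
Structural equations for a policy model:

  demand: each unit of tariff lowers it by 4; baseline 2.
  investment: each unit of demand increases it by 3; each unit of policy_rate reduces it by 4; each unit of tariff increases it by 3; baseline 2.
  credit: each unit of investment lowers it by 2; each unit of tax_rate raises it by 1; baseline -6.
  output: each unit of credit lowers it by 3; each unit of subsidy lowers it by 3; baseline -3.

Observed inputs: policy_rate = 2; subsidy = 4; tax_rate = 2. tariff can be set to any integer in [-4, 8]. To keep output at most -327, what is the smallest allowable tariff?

tariff = 6

Substituting into the investment equation gives investment = -9*tariff.
So credit = 18*tariff - 4.
So output = -54*tariff - 3.
Require -54*tariff - 3 ≤ -327, so tariff ≥ 6.
The smallest integer in [-4, 8] satisfying this is 6.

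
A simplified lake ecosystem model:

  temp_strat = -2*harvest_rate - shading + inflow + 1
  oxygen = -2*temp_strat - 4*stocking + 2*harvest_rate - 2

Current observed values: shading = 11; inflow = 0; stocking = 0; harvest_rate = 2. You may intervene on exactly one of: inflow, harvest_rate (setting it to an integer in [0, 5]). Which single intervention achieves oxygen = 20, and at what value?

Intervening on inflow: with other inputs at their observed values, oxygen = -2*inflow + 30. Solving for 20 gives inflow = 5, within [0, 5].
Intervening on harvest_rate: oxygen = 6*harvest_rate + 18. Reaching 20 requires harvest_rate = 1/3, not an integer.

set inflow = 5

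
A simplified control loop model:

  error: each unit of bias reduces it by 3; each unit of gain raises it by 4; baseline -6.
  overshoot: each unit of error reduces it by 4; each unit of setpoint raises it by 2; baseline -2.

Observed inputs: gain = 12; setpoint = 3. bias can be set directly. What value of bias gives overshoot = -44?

Substituting into the error equation gives error = -3*bias + 42.
This gives overshoot = 12*bias - 164.
Solve 12*bias - 164 = -44: bias = (-44 + 164) / 12 = 10.

bias = 10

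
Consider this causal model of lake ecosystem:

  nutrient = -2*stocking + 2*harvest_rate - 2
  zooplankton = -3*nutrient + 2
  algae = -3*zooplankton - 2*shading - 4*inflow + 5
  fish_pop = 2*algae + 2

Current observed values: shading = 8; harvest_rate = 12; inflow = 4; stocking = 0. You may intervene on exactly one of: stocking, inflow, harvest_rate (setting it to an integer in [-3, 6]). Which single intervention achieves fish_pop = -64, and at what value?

Intervening on stocking: fish_pop = -36*stocking + 332. Reaching -64 requires stocking = 11, outside [-3, 6].
Intervening on inflow: fish_pop = -8*inflow + 364. Reaching -64 requires inflow = 107/2, not an integer.
Intervening on harvest_rate: with other inputs at their observed values, fish_pop = 36*harvest_rate - 100. Solving for -64 gives harvest_rate = 1, within [-3, 6].

set harvest_rate = 1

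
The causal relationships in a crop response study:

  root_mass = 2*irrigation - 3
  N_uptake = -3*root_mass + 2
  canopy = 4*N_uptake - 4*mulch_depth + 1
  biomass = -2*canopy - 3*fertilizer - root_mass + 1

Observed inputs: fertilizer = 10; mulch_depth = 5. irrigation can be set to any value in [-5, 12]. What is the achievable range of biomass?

Substituting into the N_uptake equation gives N_uptake = -6*irrigation + 11.
canopy becomes -24*irrigation + 25.
Substituting into the biomass equation gives biomass = 46*irrigation - 76.
Linear in irrigation, so extremes are at the endpoints: irrigation = -5 gives biomass = -306; irrigation = 12 gives biomass = 476.

-306 to 476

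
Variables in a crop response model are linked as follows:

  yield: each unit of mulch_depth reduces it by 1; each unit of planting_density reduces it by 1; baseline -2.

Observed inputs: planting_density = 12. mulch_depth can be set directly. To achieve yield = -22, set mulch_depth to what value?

mulch_depth = 8

Substituting into the yield equation gives yield = -mulch_depth - 14.
Solve -mulch_depth - 14 = -22: mulch_depth = (-22 + 14) / -1 = 8.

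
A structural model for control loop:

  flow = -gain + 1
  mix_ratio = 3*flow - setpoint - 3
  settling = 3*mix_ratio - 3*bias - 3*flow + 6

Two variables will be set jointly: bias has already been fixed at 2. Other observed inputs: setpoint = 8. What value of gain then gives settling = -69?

With bias held at 2:
Substituting into the mix_ratio equation gives mix_ratio = -3*gain - 8.
Substituting into the settling equation gives settling = -6*gain - 27.
Solve -6*gain - 27 = -69: gain = (-69 + 27) / -6 = 7.

gain = 7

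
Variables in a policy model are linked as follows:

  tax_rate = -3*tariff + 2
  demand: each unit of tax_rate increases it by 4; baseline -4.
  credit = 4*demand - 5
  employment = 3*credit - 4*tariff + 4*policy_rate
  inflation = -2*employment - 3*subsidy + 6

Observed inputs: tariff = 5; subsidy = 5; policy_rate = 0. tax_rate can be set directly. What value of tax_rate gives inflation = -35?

Intervening on tax_rate fixes its value directly, overriding its dependence on tariff.
Substituting into the credit equation gives credit = 16*tax_rate - 21.
Substituting into the employment equation gives employment = 48*tax_rate - 83.
Substituting into the inflation equation gives inflation = -96*tax_rate + 157.
Solve -96*tax_rate + 157 = -35: tax_rate = (-35 - 157) / -96 = 2.

tax_rate = 2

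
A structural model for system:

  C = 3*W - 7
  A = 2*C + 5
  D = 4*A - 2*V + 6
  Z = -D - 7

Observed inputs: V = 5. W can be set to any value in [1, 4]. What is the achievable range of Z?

-63 to 9

Substituting into the A equation gives A = 6*W - 9.
So D = 24*W - 40.
Substituting into the Z equation gives Z = -24*W + 33.
Linear in W, so extremes are at the endpoints: W = 1 gives Z = 9; W = 4 gives Z = -63.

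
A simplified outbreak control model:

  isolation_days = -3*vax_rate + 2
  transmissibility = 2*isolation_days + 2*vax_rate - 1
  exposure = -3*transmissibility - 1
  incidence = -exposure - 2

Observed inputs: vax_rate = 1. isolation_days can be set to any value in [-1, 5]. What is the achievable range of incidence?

Intervening on isolation_days fixes its value directly, overriding its dependence on vax_rate.
Substituting into the transmissibility equation gives transmissibility = 2*isolation_days + 1.
exposure becomes -6*isolation_days - 4.
Substituting into the incidence equation gives incidence = 6*isolation_days + 2.
Linear in isolation_days, so extremes are at the endpoints: isolation_days = -1 gives incidence = -4; isolation_days = 5 gives incidence = 32.

-4 to 32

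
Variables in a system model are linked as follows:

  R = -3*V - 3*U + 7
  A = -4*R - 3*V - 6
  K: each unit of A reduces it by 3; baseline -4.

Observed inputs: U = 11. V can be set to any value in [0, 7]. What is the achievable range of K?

-487 to -298

Substituting into the R equation gives R = -3*V - 26.
Substituting into the A equation gives A = 9*V + 98.
This gives K = -27*V - 298.
Linear in V, so extremes are at the endpoints: V = 0 gives K = -298; V = 7 gives K = -487.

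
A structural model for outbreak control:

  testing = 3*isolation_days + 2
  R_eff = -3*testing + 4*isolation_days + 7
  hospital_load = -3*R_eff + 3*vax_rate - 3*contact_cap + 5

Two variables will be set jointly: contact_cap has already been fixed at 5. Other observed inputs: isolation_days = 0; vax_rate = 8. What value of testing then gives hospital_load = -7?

With contact_cap held at 5:
Intervening on testing fixes its value directly, overriding its dependence on isolation_days.
Substituting into the R_eff equation gives R_eff = -3*testing + 7.
So hospital_load = 9*testing - 7.
Solve 9*testing - 7 = -7: testing = (-7 + 7) / 9 = 0.

testing = 0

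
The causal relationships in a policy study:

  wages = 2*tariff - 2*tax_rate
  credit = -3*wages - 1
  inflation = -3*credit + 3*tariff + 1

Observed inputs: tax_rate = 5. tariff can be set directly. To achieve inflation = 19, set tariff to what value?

tariff = 5

Substituting into the wages equation gives wages = 2*tariff - 10.
So credit = -6*tariff + 29.
This gives inflation = 21*tariff - 86.
Solve 21*tariff - 86 = 19: tariff = (19 + 86) / 21 = 5.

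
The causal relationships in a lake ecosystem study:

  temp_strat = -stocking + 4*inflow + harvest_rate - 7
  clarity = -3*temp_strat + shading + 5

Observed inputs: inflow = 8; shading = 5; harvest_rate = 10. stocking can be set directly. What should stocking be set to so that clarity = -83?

stocking = 4

Substituting into the temp_strat equation gives temp_strat = -stocking + 35.
Substituting into the clarity equation gives clarity = 3*stocking - 95.
Solve 3*stocking - 95 = -83: stocking = (-83 + 95) / 3 = 4.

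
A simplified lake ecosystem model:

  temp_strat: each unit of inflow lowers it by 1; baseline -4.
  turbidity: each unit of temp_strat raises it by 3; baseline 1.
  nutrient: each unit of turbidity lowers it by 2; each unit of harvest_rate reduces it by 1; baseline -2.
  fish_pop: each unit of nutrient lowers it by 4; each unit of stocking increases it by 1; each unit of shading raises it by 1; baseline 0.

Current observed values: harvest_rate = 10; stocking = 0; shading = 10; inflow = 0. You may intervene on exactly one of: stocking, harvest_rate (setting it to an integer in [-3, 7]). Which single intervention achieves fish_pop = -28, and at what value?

Intervening on stocking: with other inputs at their observed values, fish_pop = stocking - 30. Solving for -28 gives stocking = 2, within [-3, 7].
Intervening on harvest_rate: fish_pop = 4*harvest_rate - 70. Reaching -28 requires harvest_rate = 21/2, not an integer.

set stocking = 2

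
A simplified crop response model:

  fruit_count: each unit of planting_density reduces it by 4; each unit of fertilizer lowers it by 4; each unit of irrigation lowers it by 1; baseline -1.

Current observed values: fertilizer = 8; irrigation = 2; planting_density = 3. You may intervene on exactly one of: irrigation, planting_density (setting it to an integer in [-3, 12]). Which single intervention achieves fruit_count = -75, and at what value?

set planting_density = 10

Intervening on irrigation: fruit_count = -irrigation - 45. Reaching -75 requires irrigation = 30, outside [-3, 12].
Intervening on planting_density: with other inputs at their observed values, fruit_count = -4*planting_density - 35. Solving for -75 gives planting_density = 10, within [-3, 12].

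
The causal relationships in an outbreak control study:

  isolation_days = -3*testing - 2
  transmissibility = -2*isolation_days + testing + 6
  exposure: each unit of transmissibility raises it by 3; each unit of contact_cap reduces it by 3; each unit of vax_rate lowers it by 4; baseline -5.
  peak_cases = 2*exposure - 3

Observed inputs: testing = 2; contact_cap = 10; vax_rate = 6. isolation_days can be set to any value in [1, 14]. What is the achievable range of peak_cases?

-241 to -85

Intervening on isolation_days fixes its value directly, overriding its dependence on testing.
Substituting into the transmissibility equation gives transmissibility = -2*isolation_days + 8.
So exposure = -6*isolation_days - 35.
So peak_cases = -12*isolation_days - 73.
Linear in isolation_days, so extremes are at the endpoints: isolation_days = 1 gives peak_cases = -85; isolation_days = 14 gives peak_cases = -241.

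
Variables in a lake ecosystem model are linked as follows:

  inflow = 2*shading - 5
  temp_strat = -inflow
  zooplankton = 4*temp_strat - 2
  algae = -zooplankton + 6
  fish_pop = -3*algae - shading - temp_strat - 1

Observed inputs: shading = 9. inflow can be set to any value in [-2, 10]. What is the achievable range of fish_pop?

-144 to -12

Intervening on inflow fixes its value directly, overriding its dependence on shading.
Substituting into the zooplankton equation gives zooplankton = -4*inflow - 2.
algae becomes 4*inflow + 8.
So fish_pop = -11*inflow - 34.
Linear in inflow, so extremes are at the endpoints: inflow = -2 gives fish_pop = -12; inflow = 10 gives fish_pop = -144.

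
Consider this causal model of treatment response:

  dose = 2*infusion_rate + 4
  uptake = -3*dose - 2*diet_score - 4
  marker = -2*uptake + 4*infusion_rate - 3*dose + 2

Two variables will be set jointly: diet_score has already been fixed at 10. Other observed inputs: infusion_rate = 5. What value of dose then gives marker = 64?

With diet_score held at 10:
Intervening on dose fixes its value directly, overriding its dependence on infusion_rate.
Substituting into the uptake equation gives uptake = -3*dose - 24.
This gives marker = 3*dose + 70.
Solve 3*dose + 70 = 64: dose = (64 - 70) / 3 = -2.

dose = -2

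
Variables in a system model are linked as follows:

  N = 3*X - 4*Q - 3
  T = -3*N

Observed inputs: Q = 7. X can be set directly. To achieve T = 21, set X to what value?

Substituting into the N equation gives N = 3*X - 31.
Substituting into the T equation gives T = -9*X + 93.
Solve -9*X + 93 = 21: X = (21 - 93) / -9 = 8.

X = 8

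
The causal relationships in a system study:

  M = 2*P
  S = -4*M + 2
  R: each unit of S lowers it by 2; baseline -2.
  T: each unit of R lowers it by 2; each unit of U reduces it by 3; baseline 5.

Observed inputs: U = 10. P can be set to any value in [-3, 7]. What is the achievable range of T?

-237 to 83

Substituting into the S equation gives S = -8*P + 2.
This gives R = 16*P - 6.
So T = -32*P - 13.
Linear in P, so extremes are at the endpoints: P = -3 gives T = 83; P = 7 gives T = -237.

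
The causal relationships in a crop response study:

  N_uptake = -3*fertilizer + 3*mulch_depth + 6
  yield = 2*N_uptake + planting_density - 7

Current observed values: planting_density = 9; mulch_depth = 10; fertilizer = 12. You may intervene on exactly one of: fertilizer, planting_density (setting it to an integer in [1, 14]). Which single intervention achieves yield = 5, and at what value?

Intervening on fertilizer: yield = -6*fertilizer + 74. Reaching 5 requires fertilizer = 23/2, not an integer.
Intervening on planting_density: with other inputs at their observed values, yield = planting_density - 7. Solving for 5 gives planting_density = 12, within [1, 14].

set planting_density = 12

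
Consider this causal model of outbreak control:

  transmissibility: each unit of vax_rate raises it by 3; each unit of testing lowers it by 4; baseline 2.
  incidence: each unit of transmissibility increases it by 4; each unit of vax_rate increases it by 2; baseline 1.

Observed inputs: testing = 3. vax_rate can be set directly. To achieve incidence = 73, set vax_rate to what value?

vax_rate = 8

Substituting into the transmissibility equation gives transmissibility = 3*vax_rate - 10.
So incidence = 14*vax_rate - 39.
Solve 14*vax_rate - 39 = 73: vax_rate = (73 + 39) / 14 = 8.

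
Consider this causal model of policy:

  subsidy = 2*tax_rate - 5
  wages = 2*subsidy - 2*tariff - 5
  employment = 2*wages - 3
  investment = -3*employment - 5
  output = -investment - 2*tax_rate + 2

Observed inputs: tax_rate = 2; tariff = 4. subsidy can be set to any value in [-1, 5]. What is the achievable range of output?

-96 to -24

Intervening on subsidy fixes its value directly, overriding its dependence on tax_rate.
Substituting into the wages equation gives wages = 2*subsidy - 13.
employment becomes 4*subsidy - 29.
investment becomes -12*subsidy + 82.
Substituting into the output equation gives output = 12*subsidy - 84.
Linear in subsidy, so extremes are at the endpoints: subsidy = -1 gives output = -96; subsidy = 5 gives output = -24.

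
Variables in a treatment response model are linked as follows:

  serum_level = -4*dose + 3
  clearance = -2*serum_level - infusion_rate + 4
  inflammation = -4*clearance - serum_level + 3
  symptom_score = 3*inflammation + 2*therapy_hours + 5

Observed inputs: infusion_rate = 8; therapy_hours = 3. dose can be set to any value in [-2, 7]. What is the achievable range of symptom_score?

-457 to 299

Substituting into the clearance equation gives clearance = 8*dose - 10.
inflammation becomes -28*dose + 40.
Substituting into the symptom_score equation gives symptom_score = -84*dose + 131.
Linear in dose, so extremes are at the endpoints: dose = -2 gives symptom_score = 299; dose = 7 gives symptom_score = -457.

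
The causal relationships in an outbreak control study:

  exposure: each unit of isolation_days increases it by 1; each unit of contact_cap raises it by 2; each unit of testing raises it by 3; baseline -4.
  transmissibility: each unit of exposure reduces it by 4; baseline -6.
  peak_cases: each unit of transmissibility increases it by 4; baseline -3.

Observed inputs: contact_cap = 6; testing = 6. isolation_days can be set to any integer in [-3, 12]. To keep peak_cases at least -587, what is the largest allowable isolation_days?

isolation_days = 9

Substituting into the exposure equation gives exposure = isolation_days + 26.
So transmissibility = -4*isolation_days - 110.
peak_cases becomes -16*isolation_days - 443.
Require -16*isolation_days - 443 ≥ -587, so isolation_days ≤ 9.
The largest integer in [-3, 12] satisfying this is 9.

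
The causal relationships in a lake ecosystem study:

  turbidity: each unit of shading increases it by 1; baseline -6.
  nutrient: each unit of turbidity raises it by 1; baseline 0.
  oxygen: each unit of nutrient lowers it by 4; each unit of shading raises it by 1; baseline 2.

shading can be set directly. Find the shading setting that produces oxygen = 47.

Substituting into the nutrient equation gives nutrient = shading - 6.
oxygen becomes -3*shading + 26.
Solve -3*shading + 26 = 47: shading = (47 - 26) / -3 = -7.

shading = -7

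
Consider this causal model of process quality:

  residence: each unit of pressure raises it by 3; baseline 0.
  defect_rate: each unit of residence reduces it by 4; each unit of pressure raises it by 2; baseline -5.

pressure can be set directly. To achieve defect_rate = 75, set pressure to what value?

Substituting into the defect_rate equation gives defect_rate = -10*pressure - 5.
Solve -10*pressure - 5 = 75: pressure = (75 + 5) / -10 = -8.

pressure = -8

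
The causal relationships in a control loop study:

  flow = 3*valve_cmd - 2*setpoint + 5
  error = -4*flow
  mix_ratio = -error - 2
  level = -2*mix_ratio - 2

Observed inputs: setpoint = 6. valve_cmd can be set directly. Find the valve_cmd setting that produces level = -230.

valve_cmd = 12

Substituting into the flow equation gives flow = 3*valve_cmd - 7.
Substituting into the error equation gives error = -12*valve_cmd + 28.
Substituting into the mix_ratio equation gives mix_ratio = 12*valve_cmd - 30.
Substituting into the level equation gives level = -24*valve_cmd + 58.
Solve -24*valve_cmd + 58 = -230: valve_cmd = (-230 - 58) / -24 = 12.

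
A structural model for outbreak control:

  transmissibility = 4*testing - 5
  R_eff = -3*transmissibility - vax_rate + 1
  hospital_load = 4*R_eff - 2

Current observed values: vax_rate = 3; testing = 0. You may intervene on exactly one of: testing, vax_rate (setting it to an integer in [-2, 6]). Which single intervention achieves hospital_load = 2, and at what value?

Intervening on testing: with other inputs at their observed values, hospital_load = -48*testing + 50. Solving for 2 gives testing = 1, within [-2, 6].
Intervening on vax_rate: hospital_load = -4*vax_rate + 62. Reaching 2 requires vax_rate = 15, outside [-2, 6].

set testing = 1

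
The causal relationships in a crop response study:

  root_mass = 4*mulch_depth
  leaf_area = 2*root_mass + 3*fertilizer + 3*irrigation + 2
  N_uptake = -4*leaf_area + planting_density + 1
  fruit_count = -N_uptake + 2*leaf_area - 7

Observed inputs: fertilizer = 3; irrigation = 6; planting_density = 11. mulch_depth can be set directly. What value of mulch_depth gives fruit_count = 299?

mulch_depth = 3

Substituting into the leaf_area equation gives leaf_area = 8*mulch_depth + 29.
This gives N_uptake = -32*mulch_depth - 104.
Substituting into the fruit_count equation gives fruit_count = 48*mulch_depth + 155.
Solve 48*mulch_depth + 155 = 299: mulch_depth = (299 - 155) / 48 = 3.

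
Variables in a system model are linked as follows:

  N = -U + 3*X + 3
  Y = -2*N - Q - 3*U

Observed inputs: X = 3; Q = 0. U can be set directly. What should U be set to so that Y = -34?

Substituting into the N equation gives N = -U + 12.
Substituting into the Y equation gives Y = -U - 24.
Solve -U - 24 = -34: U = (-34 + 24) / -1 = 10.

U = 10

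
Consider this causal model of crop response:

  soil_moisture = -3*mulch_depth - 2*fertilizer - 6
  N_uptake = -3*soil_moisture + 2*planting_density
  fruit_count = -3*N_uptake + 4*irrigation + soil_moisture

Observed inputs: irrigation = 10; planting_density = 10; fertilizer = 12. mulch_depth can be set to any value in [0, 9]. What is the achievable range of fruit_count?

-590 to -320

Substituting into the soil_moisture equation gives soil_moisture = -3*mulch_depth - 30.
This gives N_uptake = 9*mulch_depth + 110.
Substituting into the fruit_count equation gives fruit_count = -30*mulch_depth - 320.
Linear in mulch_depth, so extremes are at the endpoints: mulch_depth = 0 gives fruit_count = -320; mulch_depth = 9 gives fruit_count = -590.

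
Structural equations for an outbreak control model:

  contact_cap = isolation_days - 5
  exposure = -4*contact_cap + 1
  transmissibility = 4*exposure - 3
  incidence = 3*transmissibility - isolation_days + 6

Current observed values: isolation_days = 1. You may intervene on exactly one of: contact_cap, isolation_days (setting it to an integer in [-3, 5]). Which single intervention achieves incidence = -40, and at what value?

set contact_cap = 1

Intervening on contact_cap: with other inputs at their observed values, incidence = -48*contact_cap + 8. Solving for -40 gives contact_cap = 1, within [-3, 5].
Intervening on isolation_days: incidence = -49*isolation_days + 249. Reaching -40 requires isolation_days = 289/49, not an integer.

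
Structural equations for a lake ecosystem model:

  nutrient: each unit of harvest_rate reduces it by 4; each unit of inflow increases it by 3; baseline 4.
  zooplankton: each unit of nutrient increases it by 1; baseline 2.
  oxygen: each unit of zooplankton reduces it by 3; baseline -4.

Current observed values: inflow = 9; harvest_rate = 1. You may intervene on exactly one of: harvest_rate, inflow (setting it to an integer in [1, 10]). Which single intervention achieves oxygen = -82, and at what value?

Intervening on harvest_rate: oxygen = 12*harvest_rate - 103. Reaching -82 requires harvest_rate = 7/4, not an integer.
Intervening on inflow: with other inputs at their observed values, oxygen = -9*inflow - 10. Solving for -82 gives inflow = 8, within [1, 10].

set inflow = 8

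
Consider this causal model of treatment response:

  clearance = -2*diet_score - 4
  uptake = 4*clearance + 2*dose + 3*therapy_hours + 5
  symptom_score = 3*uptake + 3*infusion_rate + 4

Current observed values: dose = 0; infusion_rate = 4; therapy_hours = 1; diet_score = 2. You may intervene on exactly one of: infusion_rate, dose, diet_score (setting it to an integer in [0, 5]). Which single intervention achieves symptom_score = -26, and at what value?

set dose = 5

Intervening on infusion_rate: symptom_score = 3*infusion_rate - 68. Reaching -26 requires infusion_rate = 14, outside [0, 5].
Intervening on dose: with other inputs at their observed values, symptom_score = 6*dose - 56. Solving for -26 gives dose = 5, within [0, 5].
Intervening on diet_score: symptom_score = -24*diet_score - 8. Reaching -26 requires diet_score = 3/4, not an integer.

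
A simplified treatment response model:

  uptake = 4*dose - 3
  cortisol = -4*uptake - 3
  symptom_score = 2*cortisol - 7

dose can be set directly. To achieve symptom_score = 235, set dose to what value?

Substituting into the cortisol equation gives cortisol = -16*dose + 9.
So symptom_score = -32*dose + 11.
Solve -32*dose + 11 = 235: dose = (235 - 11) / -32 = -7.

dose = -7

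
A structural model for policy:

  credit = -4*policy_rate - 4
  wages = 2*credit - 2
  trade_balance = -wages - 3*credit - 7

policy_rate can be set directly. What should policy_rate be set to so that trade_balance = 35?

policy_rate = 1

Substituting into the wages equation gives wages = -8*policy_rate - 10.
Substituting into the trade_balance equation gives trade_balance = 20*policy_rate + 15.
Solve 20*policy_rate + 15 = 35: policy_rate = (35 - 15) / 20 = 1.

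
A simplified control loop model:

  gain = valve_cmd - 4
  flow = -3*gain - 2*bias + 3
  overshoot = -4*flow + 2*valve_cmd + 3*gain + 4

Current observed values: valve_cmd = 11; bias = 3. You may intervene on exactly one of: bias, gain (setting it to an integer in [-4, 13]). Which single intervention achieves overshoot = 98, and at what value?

Intervening on bias: overshoot = 8*bias + 119. Reaching 98 requires bias = -21/8, not an integer.
Intervening on gain: with other inputs at their observed values, overshoot = 15*gain + 38. Solving for 98 gives gain = 4, within [-4, 13].

set gain = 4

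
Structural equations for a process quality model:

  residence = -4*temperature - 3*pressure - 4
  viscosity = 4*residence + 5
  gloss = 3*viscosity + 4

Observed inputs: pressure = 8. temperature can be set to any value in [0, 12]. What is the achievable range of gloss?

Substituting into the residence equation gives residence = -4*temperature - 28.
viscosity becomes -16*temperature - 107.
So gloss = -48*temperature - 317.
Linear in temperature, so extremes are at the endpoints: temperature = 0 gives gloss = -317; temperature = 12 gives gloss = -893.

-893 to -317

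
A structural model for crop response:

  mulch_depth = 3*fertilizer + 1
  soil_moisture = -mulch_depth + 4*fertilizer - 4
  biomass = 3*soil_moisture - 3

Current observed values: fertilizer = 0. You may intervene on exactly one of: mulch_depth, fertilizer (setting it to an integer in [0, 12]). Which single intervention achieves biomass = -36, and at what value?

Intervening on mulch_depth: with other inputs at their observed values, biomass = -3*mulch_depth - 15. Solving for -36 gives mulch_depth = 7, within [0, 12].
Intervening on fertilizer: biomass = 3*fertilizer - 18. Reaching -36 requires fertilizer = -6, outside [0, 12].

set mulch_depth = 7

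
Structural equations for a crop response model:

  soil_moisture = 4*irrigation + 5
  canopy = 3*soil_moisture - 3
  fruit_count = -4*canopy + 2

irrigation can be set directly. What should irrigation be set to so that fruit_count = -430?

Substituting into the canopy equation gives canopy = 12*irrigation + 12.
Substituting into the fruit_count equation gives fruit_count = -48*irrigation - 46.
Solve -48*irrigation - 46 = -430: irrigation = (-430 + 46) / -48 = 8.

irrigation = 8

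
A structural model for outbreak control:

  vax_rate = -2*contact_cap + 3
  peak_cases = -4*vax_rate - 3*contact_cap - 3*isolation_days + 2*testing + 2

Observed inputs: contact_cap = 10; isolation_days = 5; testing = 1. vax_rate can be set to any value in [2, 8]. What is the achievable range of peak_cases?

Intervening on vax_rate fixes its value directly, overriding its dependence on contact_cap.
Substituting into the peak_cases equation gives peak_cases = -4*vax_rate - 41.
Linear in vax_rate, so extremes are at the endpoints: vax_rate = 2 gives peak_cases = -49; vax_rate = 8 gives peak_cases = -73.

-73 to -49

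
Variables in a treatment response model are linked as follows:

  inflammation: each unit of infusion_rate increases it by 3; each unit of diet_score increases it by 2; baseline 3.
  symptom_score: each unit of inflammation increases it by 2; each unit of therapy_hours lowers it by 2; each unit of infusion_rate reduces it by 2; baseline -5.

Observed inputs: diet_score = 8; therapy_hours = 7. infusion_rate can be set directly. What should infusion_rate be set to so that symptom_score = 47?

infusion_rate = 7

Substituting into the inflammation equation gives inflammation = 3*infusion_rate + 19.
symptom_score becomes 4*infusion_rate + 19.
Solve 4*infusion_rate + 19 = 47: infusion_rate = (47 - 19) / 4 = 7.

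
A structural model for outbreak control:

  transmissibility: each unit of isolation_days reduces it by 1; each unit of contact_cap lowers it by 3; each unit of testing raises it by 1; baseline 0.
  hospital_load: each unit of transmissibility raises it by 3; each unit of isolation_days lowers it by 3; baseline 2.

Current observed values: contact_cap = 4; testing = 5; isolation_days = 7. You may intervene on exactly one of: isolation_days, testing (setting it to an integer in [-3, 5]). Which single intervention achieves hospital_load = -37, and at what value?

set isolation_days = 3

Intervening on isolation_days: with other inputs at their observed values, hospital_load = -6*isolation_days - 19. Solving for -37 gives isolation_days = 3, within [-3, 5].
Intervening on testing: hospital_load = 3*testing - 76. Reaching -37 requires testing = 13, outside [-3, 5].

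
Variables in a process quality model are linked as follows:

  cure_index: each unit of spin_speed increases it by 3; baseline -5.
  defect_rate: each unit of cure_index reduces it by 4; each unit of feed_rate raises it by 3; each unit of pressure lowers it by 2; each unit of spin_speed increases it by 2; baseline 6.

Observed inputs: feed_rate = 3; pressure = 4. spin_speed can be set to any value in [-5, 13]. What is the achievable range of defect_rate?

-103 to 77

Substituting into the defect_rate equation gives defect_rate = -10*spin_speed + 27.
Linear in spin_speed, so extremes are at the endpoints: spin_speed = -5 gives defect_rate = 77; spin_speed = 13 gives defect_rate = -103.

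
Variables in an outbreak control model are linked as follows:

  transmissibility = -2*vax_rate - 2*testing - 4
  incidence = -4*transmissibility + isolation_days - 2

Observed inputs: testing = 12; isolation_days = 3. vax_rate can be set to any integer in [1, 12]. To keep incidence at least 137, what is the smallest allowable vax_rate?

Substituting into the transmissibility equation gives transmissibility = -2*vax_rate - 28.
So incidence = 8*vax_rate + 113.
Require 8*vax_rate + 113 ≥ 137, so vax_rate ≥ 3.
The smallest integer in [1, 12] satisfying this is 3.

vax_rate = 3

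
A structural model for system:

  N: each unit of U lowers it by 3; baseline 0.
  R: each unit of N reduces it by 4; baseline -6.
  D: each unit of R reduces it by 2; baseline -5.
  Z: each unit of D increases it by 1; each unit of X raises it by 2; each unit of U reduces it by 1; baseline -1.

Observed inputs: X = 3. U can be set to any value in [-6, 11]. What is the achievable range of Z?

-263 to 162

Substituting into the R equation gives R = 12*U - 6.
This gives D = -24*U + 7.
So Z = -25*U + 12.
Linear in U, so extremes are at the endpoints: U = -6 gives Z = 162; U = 11 gives Z = -263.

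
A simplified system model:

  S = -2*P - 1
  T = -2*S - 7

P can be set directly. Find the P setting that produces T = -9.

P = -1

Substituting into the T equation gives T = 4*P - 5.
Solve 4*P - 5 = -9: P = (-9 + 5) / 4 = -1.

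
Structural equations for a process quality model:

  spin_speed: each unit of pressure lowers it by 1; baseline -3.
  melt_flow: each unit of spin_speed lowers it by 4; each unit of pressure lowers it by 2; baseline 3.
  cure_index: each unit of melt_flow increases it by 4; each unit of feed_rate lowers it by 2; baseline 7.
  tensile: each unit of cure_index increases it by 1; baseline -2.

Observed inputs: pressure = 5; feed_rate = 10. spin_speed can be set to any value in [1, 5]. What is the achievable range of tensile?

Intervening on spin_speed fixes its value directly, overriding its dependence on pressure.
Substituting into the melt_flow equation gives melt_flow = -4*spin_speed - 7.
cure_index becomes -16*spin_speed - 41.
Substituting into the tensile equation gives tensile = -16*spin_speed - 43.
Linear in spin_speed, so extremes are at the endpoints: spin_speed = 1 gives tensile = -59; spin_speed = 5 gives tensile = -123.

-123 to -59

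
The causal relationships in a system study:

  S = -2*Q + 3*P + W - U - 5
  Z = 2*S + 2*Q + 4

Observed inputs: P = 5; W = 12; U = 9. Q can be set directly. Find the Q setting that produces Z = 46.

Substituting into the S equation gives S = -2*Q + 13.
Substituting into the Z equation gives Z = -2*Q + 30.
Solve -2*Q + 30 = 46: Q = (46 - 30) / -2 = -8.

Q = -8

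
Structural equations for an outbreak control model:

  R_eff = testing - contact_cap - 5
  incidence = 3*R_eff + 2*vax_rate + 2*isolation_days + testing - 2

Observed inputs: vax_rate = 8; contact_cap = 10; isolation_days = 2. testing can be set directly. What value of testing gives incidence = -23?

Substituting into the R_eff equation gives R_eff = testing - 15.
So incidence = 4*testing - 27.
Solve 4*testing - 27 = -23: testing = (-23 + 27) / 4 = 1.

testing = 1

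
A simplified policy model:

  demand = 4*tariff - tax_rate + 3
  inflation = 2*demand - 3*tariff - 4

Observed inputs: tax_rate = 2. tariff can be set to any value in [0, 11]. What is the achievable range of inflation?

Substituting into the demand equation gives demand = 4*tariff + 1.
This gives inflation = 5*tariff - 2.
Linear in tariff, so extremes are at the endpoints: tariff = 0 gives inflation = -2; tariff = 11 gives inflation = 53.

-2 to 53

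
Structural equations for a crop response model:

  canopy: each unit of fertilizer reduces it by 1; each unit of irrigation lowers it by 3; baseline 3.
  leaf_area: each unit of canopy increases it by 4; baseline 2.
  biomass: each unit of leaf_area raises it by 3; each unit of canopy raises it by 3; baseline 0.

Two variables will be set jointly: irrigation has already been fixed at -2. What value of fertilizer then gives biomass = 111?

fertilizer = 2

With irrigation held at -2:
Substituting into the canopy equation gives canopy = -fertilizer + 9.
So leaf_area = -4*fertilizer + 38.
Substituting into the biomass equation gives biomass = -15*fertilizer + 141.
Solve -15*fertilizer + 141 = 111: fertilizer = (111 - 141) / -15 = 2.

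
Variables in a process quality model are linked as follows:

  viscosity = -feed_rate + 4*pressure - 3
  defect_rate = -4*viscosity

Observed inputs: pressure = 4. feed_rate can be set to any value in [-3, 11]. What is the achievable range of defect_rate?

Substituting into the viscosity equation gives viscosity = -feed_rate + 13.
defect_rate becomes 4*feed_rate - 52.
Linear in feed_rate, so extremes are at the endpoints: feed_rate = -3 gives defect_rate = -64; feed_rate = 11 gives defect_rate = -8.

-64 to -8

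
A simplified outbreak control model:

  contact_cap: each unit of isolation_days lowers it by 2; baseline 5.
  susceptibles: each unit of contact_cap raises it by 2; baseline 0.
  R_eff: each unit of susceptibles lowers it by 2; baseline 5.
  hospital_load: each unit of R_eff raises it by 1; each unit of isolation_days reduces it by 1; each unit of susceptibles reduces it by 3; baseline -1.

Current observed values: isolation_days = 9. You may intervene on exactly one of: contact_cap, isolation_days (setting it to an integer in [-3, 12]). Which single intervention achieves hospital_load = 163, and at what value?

set isolation_days = 11

Intervening on contact_cap: hospital_load = -10*contact_cap - 5. Reaching 163 requires contact_cap = -84/5, not an integer.
Intervening on isolation_days: with other inputs at their observed values, hospital_load = 19*isolation_days - 46. Solving for 163 gives isolation_days = 11, within [-3, 12].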